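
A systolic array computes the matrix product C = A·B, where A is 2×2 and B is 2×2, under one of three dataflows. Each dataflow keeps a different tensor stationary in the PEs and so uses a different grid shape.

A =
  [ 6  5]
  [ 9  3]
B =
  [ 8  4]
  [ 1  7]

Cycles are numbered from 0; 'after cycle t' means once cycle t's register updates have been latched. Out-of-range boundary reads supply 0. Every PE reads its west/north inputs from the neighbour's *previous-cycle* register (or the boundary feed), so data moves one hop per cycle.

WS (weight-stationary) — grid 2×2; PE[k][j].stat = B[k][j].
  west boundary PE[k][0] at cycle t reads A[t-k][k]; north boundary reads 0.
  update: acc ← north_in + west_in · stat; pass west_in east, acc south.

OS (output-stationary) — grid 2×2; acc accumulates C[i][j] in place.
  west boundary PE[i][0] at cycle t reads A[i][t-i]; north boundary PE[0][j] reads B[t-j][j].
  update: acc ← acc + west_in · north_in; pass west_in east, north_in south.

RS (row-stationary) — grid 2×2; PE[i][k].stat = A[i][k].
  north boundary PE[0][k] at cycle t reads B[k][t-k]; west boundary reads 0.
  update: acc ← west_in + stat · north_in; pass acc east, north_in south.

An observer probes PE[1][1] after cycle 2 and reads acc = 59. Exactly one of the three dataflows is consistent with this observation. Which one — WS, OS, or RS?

dataflow = WS

— WS: 2×2; PE[1][1] trace:
  @0  [1,1]  acc 0  |  →0  ↓0
  @1  [1,1]  acc 0  |  →0  ↓0
  @2  [1,1]  acc 59  |  →5  ↓59
— OS: 2×2; PE[1][1] trace:
  @0  [1,1]  acc 0  |  →0  ↓0
  @1  [1,1]  acc 0  |  →0  ↓0
  @2  [1,1]  acc 36  |  →9  ↓4
— RS: 2×2; PE[1][1] trace:
  @0  [1,1]  acc 0  |  →0  ↓0
  @1  [1,1]  acc 0  |  →0  ↓0
  @2  [1,1]  acc 75  |  →75  ↓1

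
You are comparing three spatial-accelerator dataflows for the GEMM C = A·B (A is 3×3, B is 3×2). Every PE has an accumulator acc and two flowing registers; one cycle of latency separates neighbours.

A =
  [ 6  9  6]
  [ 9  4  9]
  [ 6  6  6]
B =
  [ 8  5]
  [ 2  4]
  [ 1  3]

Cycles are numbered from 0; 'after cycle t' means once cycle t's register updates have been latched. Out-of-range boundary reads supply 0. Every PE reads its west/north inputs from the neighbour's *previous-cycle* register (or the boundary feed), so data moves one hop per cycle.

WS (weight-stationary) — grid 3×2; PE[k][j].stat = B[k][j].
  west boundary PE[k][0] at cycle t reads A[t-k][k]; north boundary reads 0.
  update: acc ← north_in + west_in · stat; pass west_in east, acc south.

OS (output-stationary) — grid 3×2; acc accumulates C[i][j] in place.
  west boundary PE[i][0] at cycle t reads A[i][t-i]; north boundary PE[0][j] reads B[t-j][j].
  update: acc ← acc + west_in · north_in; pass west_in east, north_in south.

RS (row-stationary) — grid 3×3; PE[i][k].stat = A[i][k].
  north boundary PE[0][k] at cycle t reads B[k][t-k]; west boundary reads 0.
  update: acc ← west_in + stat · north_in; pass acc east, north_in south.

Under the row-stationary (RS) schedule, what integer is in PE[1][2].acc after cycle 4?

PE[1][2].acc = 88

RS (3×3). Following PE[1][2] plus its west/north inputs:
  [0] (0,2) acc=0 (h:0 v:0)
  [0] (1,1) acc=0 (h:0 v:0)
  [0] (1,2) acc=0 (h:0 v:0)
  [1] (0,2) acc=0 (h:0 v:0)
  [1] (1,1) acc=0 (h:0 v:0)
  [1] (1,2) acc=0 (h:0 v:0)
  [2] (0,2) acc=72 (h:72 v:1)
  [2] (1,1) acc=80 (h:80 v:2)
  [2] (1,2) acc=0 (h:0 v:0)
  [3] (0,2) acc=84 (h:84 v:3)
  [3] (1,1) acc=61 (h:61 v:4)
  [3] (1,2) acc=89 (h:89 v:1)
  [4] (0,2) acc=0 (h:0 v:0)
  [4] (1,1) acc=0 (h:0 v:0)
  [4] (1,2) acc=88 (h:88 v:3)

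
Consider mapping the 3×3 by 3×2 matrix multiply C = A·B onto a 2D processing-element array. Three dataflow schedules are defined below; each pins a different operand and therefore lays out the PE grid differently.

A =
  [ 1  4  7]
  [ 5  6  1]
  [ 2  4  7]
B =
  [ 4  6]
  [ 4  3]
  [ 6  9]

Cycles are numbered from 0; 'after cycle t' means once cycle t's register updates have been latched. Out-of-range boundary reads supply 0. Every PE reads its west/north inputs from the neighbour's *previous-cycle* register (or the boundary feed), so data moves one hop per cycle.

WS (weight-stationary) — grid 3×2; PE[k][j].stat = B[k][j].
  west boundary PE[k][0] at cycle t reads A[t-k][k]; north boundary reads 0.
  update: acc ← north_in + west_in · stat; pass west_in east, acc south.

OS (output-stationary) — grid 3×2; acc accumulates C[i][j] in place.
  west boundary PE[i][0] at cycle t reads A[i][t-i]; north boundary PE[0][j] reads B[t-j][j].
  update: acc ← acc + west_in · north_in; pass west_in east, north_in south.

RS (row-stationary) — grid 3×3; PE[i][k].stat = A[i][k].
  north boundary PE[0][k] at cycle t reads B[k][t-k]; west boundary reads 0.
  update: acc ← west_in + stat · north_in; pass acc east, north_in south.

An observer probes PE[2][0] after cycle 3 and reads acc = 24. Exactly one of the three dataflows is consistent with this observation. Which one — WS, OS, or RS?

WS (3×2 grid), PE[2][0]:
  c0 r2c0: 0 / 0 / 0
  c1 r2c0: 0 / 0 / 0
  c2 r2c0: 62 / 7 / 62
  c3 r2c0: 50 / 1 / 50
OS (3×2 grid), PE[2][0]:
  c0 r2c0: 0 / 0 / 0
  c1 r2c0: 0 / 0 / 0
  c2 r2c0: 8 / 2 / 4
  c3 r2c0: 24 / 4 / 4
RS (3×3 grid), PE[2][0]:
  c0 r2c0: 0 / 0 / 0
  c1 r2c0: 0 / 0 / 0
  c2 r2c0: 8 / 8 / 4
  c3 r2c0: 12 / 12 / 6

dataflow = OS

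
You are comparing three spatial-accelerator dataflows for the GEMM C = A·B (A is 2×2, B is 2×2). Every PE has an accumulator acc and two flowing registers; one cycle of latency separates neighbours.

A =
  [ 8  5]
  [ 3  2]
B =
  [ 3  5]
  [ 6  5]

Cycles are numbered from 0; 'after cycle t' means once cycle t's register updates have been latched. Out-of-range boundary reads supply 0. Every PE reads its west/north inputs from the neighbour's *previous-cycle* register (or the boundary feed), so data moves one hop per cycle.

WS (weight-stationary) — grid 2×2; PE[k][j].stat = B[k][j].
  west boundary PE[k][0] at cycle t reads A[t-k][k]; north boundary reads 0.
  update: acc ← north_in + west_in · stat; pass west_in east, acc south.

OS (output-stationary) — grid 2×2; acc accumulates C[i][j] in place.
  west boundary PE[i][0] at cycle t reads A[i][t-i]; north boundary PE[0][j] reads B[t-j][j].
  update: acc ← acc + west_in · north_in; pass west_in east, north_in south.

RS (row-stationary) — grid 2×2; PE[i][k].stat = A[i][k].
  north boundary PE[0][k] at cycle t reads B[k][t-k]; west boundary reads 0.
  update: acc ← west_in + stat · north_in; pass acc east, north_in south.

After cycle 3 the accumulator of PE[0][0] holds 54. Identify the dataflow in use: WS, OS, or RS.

dataflow = OS

— WS: 2×2; PE[0][0] trace:
  @0  [0,0]  acc 24  |  →8  ↓24
  @1  [0,0]  acc 9  |  →3  ↓9
  @2  [0,0]  acc 0  |  →0  ↓0
  @3  [0,0]  acc 0  |  →0  ↓0
— OS: 2×2; PE[0][0] trace:
  @0  [0,0]  acc 24  |  →8  ↓3
  @1  [0,0]  acc 54  |  →5  ↓6
  @2  [0,0]  acc 54  |  →0  ↓0
  @3  [0,0]  acc 54  |  →0  ↓0
— RS: 2×2; PE[0][0] trace:
  @0  [0,0]  acc 24  |  →24  ↓3
  @1  [0,0]  acc 40  |  →40  ↓5
  @2  [0,0]  acc 0  |  →0  ↓0
  @3  [0,0]  acc 0  |  →0  ↓0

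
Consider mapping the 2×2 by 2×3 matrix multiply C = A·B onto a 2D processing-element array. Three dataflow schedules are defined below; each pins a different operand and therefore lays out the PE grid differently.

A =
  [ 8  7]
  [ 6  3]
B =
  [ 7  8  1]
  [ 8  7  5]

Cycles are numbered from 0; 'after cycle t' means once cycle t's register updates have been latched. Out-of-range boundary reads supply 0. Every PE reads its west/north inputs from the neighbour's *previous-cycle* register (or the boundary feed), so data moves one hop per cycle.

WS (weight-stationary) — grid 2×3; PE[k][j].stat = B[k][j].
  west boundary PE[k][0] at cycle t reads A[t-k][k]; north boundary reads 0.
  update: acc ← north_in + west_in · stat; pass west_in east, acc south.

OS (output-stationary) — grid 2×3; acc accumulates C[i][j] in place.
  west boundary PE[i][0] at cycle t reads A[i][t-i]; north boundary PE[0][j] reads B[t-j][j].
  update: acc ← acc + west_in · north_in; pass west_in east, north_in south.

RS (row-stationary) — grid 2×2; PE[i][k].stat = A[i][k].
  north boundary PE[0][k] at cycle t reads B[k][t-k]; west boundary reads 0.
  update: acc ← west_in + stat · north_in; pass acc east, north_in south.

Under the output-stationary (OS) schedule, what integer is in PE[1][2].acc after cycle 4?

PE[1][2].acc = 21

OS (2×3). Following PE[1][2] plus its west/north inputs:
  step 0 · PE0,2: acc=0; fwd→0 fwd↓0
  step 0 · PE1,1: acc=0; fwd→0 fwd↓0
  step 0 · PE1,2: acc=0; fwd→0 fwd↓0
  step 1 · PE0,2: acc=0; fwd→0 fwd↓0
  step 1 · PE1,1: acc=0; fwd→0 fwd↓0
  step 1 · PE1,2: acc=0; fwd→0 fwd↓0
  step 2 · PE0,2: acc=8; fwd→8 fwd↓1
  step 2 · PE1,1: acc=48; fwd→6 fwd↓8
  step 2 · PE1,2: acc=0; fwd→0 fwd↓0
  step 3 · PE0,2: acc=43; fwd→7 fwd↓5
  step 3 · PE1,1: acc=69; fwd→3 fwd↓7
  step 3 · PE1,2: acc=6; fwd→6 fwd↓1
  step 4 · PE0,2: acc=43; fwd→0 fwd↓0
  step 4 · PE1,1: acc=69; fwd→0 fwd↓0
  step 4 · PE1,2: acc=21; fwd→3 fwd↓5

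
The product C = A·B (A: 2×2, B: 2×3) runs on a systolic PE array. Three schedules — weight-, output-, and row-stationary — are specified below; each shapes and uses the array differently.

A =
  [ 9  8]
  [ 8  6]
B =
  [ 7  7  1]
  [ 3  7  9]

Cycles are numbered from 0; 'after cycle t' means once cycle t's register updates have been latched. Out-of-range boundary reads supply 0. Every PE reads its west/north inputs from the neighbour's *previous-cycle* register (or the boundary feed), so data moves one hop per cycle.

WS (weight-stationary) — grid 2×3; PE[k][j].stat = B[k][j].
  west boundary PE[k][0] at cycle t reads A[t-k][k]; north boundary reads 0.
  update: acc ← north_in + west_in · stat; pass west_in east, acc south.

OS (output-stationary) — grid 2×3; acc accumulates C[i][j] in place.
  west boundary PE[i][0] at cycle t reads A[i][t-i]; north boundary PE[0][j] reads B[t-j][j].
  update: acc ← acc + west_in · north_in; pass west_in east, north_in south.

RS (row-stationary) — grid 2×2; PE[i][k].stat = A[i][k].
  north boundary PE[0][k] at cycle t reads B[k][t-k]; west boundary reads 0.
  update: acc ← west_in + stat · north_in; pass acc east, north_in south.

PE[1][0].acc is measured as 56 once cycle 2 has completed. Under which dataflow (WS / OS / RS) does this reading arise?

Under WS (2×3), PE[1][0]:
  step 0 · PE1,0: acc=0; fwd→0 fwd↓0
  step 1 · PE1,0: acc=87; fwd→8 fwd↓87
  step 2 · PE1,0: acc=74; fwd→6 fwd↓74
Under OS (2×3), PE[1][0]:
  step 0 · PE1,0: acc=0; fwd→0 fwd↓0
  step 1 · PE1,0: acc=56; fwd→8 fwd↓7
  step 2 · PE1,0: acc=74; fwd→6 fwd↓3
Under RS (2×2), PE[1][0]:
  step 0 · PE1,0: acc=0; fwd→0 fwd↓0
  step 1 · PE1,0: acc=56; fwd→56 fwd↓7
  step 2 · PE1,0: acc=56; fwd→56 fwd↓7

dataflow = RS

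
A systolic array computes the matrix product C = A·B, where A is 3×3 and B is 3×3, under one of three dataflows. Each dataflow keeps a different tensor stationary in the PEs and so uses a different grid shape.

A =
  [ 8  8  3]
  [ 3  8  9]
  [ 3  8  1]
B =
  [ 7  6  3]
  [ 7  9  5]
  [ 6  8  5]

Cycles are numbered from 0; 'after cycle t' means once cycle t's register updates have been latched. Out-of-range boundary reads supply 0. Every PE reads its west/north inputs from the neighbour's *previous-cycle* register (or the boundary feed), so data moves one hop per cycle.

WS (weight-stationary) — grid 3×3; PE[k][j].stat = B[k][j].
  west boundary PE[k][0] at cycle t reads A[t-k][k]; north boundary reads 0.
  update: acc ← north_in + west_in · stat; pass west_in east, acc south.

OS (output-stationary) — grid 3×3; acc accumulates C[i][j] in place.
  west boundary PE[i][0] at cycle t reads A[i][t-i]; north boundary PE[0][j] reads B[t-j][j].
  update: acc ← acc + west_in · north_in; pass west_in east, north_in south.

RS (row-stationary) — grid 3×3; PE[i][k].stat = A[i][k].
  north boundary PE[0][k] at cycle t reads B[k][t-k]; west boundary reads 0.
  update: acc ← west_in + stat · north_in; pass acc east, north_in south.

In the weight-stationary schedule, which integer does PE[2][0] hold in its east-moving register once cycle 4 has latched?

register = 1

Tracing WS — 3×3 array, target PE[2][0]:
  0: (1,0).acc=0  regs=<0,0>
  0: (2,0).acc=0  regs=<0,0>
  1: (1,0).acc=112  regs=<8,112>
  1: (2,0).acc=0  regs=<0,0>
  2: (1,0).acc=77  regs=<8,77>
  2: (2,0).acc=130  regs=<3,130>
  3: (1,0).acc=77  regs=<8,77>
  3: (2,0).acc=131  regs=<9,131>
  4: (1,0).acc=0  regs=<0,0>
  4: (2,0).acc=83  regs=<1,83>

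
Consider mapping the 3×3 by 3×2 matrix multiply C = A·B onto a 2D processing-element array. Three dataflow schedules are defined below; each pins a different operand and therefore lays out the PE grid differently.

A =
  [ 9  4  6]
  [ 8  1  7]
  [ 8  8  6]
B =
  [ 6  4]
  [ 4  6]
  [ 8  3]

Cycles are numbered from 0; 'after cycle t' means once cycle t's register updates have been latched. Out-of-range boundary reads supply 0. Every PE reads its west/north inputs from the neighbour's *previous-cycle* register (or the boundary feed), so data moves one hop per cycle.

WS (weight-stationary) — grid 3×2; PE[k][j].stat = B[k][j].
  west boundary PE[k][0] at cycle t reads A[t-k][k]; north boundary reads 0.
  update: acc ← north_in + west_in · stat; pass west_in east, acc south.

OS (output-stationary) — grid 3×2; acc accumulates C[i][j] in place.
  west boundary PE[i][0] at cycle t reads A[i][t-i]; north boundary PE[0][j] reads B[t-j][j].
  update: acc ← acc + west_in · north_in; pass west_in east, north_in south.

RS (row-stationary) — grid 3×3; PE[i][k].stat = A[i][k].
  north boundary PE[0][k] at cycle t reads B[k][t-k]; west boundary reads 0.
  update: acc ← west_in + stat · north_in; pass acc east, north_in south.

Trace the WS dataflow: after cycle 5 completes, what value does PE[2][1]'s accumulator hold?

PE[2][1].acc = 98

WS on a 3×2 grid — tracing PE[2][1] and its feeders:
  [0] (1,1) acc=0 (h:0 v:0)
  [0] (2,0) acc=0 (h:0 v:0)
  [0] (2,1) acc=0 (h:0 v:0)
  [1] (1,1) acc=0 (h:0 v:0)
  [1] (2,0) acc=0 (h:0 v:0)
  [1] (2,1) acc=0 (h:0 v:0)
  [2] (1,1) acc=60 (h:4 v:60)
  [2] (2,0) acc=118 (h:6 v:118)
  [2] (2,1) acc=0 (h:0 v:0)
  [3] (1,1) acc=38 (h:1 v:38)
  [3] (2,0) acc=108 (h:7 v:108)
  [3] (2,1) acc=78 (h:6 v:78)
  [4] (1,1) acc=80 (h:8 v:80)
  [4] (2,0) acc=128 (h:6 v:128)
  [4] (2,1) acc=59 (h:7 v:59)
  [5] (1,1) acc=0 (h:0 v:0)
  [5] (2,0) acc=0 (h:0 v:0)
  [5] (2,1) acc=98 (h:6 v:98)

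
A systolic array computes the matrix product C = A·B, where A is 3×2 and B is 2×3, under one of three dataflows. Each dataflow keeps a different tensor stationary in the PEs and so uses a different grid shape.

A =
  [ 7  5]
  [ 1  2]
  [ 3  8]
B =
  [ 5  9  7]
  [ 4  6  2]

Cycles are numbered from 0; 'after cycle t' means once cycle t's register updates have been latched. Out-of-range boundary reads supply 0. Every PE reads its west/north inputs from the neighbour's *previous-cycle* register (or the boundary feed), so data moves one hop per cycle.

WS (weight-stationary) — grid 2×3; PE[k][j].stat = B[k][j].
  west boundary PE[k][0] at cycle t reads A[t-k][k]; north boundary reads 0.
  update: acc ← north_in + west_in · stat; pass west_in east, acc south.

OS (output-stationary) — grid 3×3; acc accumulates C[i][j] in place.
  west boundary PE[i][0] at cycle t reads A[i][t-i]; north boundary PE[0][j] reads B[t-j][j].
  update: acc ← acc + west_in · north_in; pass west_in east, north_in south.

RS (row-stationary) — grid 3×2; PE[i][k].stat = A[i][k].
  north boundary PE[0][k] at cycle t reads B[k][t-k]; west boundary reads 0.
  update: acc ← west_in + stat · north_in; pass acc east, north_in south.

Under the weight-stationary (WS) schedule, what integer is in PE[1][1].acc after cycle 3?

WS on a 2×3 grid — tracing PE[1][1] and its feeders:
  [0] (0,1) acc=0 (h:0 v:0)
  [0] (1,0) acc=0 (h:0 v:0)
  [0] (1,1) acc=0 (h:0 v:0)
  [1] (0,1) acc=63 (h:7 v:63)
  [1] (1,0) acc=55 (h:5 v:55)
  [1] (1,1) acc=0 (h:0 v:0)
  [2] (0,1) acc=9 (h:1 v:9)
  [2] (1,0) acc=13 (h:2 v:13)
  [2] (1,1) acc=93 (h:5 v:93)
  [3] (0,1) acc=27 (h:3 v:27)
  [3] (1,0) acc=47 (h:8 v:47)
  [3] (1,1) acc=21 (h:2 v:21)

PE[1][1].acc = 21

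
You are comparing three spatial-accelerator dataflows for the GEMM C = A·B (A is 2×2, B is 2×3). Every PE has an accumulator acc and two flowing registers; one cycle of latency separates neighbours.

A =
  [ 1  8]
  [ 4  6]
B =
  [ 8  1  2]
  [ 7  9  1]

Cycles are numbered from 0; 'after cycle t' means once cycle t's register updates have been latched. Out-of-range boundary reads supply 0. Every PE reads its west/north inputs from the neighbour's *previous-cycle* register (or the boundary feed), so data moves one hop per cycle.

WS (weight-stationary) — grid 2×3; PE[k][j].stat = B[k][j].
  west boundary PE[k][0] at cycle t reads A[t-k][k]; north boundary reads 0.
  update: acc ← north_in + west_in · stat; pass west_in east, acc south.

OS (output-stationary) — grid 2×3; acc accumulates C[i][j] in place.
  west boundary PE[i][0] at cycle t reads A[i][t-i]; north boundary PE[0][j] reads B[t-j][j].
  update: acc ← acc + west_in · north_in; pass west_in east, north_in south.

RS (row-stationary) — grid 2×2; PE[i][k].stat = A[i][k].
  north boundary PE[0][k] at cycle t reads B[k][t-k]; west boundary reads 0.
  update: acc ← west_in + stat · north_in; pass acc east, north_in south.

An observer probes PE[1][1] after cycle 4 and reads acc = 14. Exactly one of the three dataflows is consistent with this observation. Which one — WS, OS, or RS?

dataflow = RS

— WS: 2×3; PE[1][1] trace:
  step 0 · PE1,1: acc=0; fwd→0 fwd↓0
  step 1 · PE1,1: acc=0; fwd→0 fwd↓0
  step 2 · PE1,1: acc=73; fwd→8 fwd↓73
  step 3 · PE1,1: acc=58; fwd→6 fwd↓58
  step 4 · PE1,1: acc=0; fwd→0 fwd↓0
— OS: 2×3; PE[1][1] trace:
  step 0 · PE1,1: acc=0; fwd→0 fwd↓0
  step 1 · PE1,1: acc=0; fwd→0 fwd↓0
  step 2 · PE1,1: acc=4; fwd→4 fwd↓1
  step 3 · PE1,1: acc=58; fwd→6 fwd↓9
  step 4 · PE1,1: acc=58; fwd→0 fwd↓0
— RS: 2×2; PE[1][1] trace:
  step 0 · PE1,1: acc=0; fwd→0 fwd↓0
  step 1 · PE1,1: acc=0; fwd→0 fwd↓0
  step 2 · PE1,1: acc=74; fwd→74 fwd↓7
  step 3 · PE1,1: acc=58; fwd→58 fwd↓9
  step 4 · PE1,1: acc=14; fwd→14 fwd↓1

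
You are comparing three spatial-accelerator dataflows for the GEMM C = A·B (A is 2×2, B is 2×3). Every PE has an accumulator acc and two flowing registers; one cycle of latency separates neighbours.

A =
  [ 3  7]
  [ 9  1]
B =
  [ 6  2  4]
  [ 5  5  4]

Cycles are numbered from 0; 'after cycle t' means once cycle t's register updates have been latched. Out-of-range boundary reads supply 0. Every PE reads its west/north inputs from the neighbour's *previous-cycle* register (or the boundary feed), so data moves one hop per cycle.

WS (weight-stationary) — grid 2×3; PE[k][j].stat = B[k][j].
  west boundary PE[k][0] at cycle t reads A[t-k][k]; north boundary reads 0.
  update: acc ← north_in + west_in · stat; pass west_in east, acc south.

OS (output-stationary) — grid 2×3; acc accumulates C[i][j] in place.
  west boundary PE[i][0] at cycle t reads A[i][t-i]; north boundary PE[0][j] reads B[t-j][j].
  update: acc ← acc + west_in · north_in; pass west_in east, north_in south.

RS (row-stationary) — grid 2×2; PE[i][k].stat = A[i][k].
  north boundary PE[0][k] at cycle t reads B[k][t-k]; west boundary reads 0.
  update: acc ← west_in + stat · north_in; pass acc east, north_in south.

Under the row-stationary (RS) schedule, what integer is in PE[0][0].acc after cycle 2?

PE[0][0].acc = 12

RS on a 2×2 grid — tracing PE[0][0] and its feeders:
  [0] (0,0) acc=18 (h:18 v:6)
  [1] (0,0) acc=6 (h:6 v:2)
  [2] (0,0) acc=12 (h:12 v:4)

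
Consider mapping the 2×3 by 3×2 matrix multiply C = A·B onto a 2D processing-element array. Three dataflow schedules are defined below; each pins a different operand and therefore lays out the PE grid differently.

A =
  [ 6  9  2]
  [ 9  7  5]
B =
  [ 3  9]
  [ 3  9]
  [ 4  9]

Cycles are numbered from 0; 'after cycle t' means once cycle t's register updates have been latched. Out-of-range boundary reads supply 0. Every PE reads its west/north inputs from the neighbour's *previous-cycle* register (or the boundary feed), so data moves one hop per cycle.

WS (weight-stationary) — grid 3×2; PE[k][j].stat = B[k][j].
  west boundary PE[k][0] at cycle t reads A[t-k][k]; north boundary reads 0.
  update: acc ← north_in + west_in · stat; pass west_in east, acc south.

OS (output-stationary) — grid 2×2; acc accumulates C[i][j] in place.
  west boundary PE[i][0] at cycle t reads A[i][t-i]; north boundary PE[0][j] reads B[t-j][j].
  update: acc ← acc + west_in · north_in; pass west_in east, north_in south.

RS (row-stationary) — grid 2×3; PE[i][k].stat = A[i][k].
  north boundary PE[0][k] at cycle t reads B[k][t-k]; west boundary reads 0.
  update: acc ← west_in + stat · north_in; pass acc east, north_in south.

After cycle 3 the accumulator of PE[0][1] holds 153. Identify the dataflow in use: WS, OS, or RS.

dataflow = OS

WS [3×2] PE[0][1] across cycles:
  step 0 · PE0,1: acc=0; fwd→0 fwd↓0
  step 1 · PE0,1: acc=54; fwd→6 fwd↓54
  step 2 · PE0,1: acc=81; fwd→9 fwd↓81
  step 3 · PE0,1: acc=0; fwd→0 fwd↓0
OS [2×2] PE[0][1] across cycles:
  step 0 · PE0,1: acc=0; fwd→0 fwd↓0
  step 1 · PE0,1: acc=54; fwd→6 fwd↓9
  step 2 · PE0,1: acc=135; fwd→9 fwd↓9
  step 3 · PE0,1: acc=153; fwd→2 fwd↓9
RS [2×3] PE[0][1] across cycles:
  step 0 · PE0,1: acc=0; fwd→0 fwd↓0
  step 1 · PE0,1: acc=45; fwd→45 fwd↓3
  step 2 · PE0,1: acc=135; fwd→135 fwd↓9
  step 3 · PE0,1: acc=0; fwd→0 fwd↓0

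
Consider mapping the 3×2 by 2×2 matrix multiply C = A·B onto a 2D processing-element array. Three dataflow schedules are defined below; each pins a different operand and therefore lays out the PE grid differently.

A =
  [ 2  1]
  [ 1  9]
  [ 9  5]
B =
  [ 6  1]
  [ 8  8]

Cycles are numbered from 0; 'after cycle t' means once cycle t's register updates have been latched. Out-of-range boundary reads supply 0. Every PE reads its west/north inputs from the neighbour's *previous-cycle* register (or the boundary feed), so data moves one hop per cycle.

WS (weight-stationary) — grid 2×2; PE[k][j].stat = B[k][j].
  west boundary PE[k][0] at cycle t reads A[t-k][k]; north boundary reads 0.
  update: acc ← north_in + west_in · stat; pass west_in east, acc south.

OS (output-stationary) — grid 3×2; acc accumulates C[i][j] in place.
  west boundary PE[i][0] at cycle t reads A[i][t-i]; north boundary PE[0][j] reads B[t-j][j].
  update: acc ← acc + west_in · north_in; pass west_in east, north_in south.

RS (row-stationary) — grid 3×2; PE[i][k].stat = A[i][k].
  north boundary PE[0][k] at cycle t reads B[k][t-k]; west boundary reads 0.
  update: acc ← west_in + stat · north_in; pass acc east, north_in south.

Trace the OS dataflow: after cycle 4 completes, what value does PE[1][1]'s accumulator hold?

OS 3×2: PE[1][1] cycle-by-cycle (with neighbour feeds):
  t=0 PE[0][1]: acc=0 h=0 v=0
  t=0 PE[1][0]: acc=0 h=0 v=0
  t=0 PE[1][1]: acc=0 h=0 v=0
  t=1 PE[0][1]: acc=2 h=2 v=1
  t=1 PE[1][0]: acc=6 h=1 v=6
  t=1 PE[1][1]: acc=0 h=0 v=0
  t=2 PE[0][1]: acc=10 h=1 v=8
  t=2 PE[1][0]: acc=78 h=9 v=8
  t=2 PE[1][1]: acc=1 h=1 v=1
  t=3 PE[0][1]: acc=10 h=0 v=0
  t=3 PE[1][0]: acc=78 h=0 v=0
  t=3 PE[1][1]: acc=73 h=9 v=8
  t=4 PE[0][1]: acc=10 h=0 v=0
  t=4 PE[1][0]: acc=78 h=0 v=0
  t=4 PE[1][1]: acc=73 h=0 v=0

PE[1][1].acc = 73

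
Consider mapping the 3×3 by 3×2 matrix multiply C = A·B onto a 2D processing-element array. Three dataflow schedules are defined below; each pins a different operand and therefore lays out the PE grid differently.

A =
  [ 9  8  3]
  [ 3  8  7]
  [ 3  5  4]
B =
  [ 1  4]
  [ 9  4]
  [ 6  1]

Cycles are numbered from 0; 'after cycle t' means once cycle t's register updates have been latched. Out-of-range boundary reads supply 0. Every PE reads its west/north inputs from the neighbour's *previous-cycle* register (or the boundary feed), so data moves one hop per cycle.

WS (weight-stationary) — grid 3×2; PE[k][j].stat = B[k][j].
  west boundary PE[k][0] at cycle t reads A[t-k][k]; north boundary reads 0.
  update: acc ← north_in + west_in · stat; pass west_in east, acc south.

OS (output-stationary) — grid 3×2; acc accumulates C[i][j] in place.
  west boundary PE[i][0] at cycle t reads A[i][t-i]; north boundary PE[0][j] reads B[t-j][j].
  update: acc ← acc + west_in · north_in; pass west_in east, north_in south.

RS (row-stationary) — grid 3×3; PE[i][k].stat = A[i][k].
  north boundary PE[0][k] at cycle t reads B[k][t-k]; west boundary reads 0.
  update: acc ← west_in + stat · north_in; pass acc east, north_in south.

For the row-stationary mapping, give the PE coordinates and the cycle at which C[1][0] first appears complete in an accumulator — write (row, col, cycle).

RS — PE[1][2] is where C[1][0] collects:
  0: (1,2).acc=0  regs=<0,0>
  1: (1,2).acc=0  regs=<0,0>
  2: (1,2).acc=0  regs=<0,0>
  3: (1,2).acc=117  regs=<117,6>

(row, col, cycle) = (1, 2, 3)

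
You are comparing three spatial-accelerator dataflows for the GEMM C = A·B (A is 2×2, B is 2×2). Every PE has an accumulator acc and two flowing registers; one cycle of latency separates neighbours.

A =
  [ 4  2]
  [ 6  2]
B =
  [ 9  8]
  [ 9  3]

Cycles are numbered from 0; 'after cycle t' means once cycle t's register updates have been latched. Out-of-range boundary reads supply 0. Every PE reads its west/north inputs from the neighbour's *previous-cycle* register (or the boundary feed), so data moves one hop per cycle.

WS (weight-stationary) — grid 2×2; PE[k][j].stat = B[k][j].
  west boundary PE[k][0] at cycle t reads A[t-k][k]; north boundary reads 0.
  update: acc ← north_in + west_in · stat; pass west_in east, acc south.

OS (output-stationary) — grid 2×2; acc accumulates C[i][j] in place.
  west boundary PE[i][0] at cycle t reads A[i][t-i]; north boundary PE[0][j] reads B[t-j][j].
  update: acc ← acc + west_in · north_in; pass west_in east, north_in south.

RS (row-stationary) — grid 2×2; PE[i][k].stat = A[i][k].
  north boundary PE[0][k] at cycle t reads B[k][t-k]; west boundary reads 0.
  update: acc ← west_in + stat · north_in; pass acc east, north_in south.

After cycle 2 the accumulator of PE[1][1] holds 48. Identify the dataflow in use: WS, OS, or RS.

WS [2×2] PE[1][1] across cycles:
  cycle 0: PE[1][1] → acc 0, east 0, south 0
  cycle 1: PE[1][1] → acc 0, east 0, south 0
  cycle 2: PE[1][1] → acc 38, east 2, south 38
OS [2×2] PE[1][1] across cycles:
  cycle 0: PE[1][1] → acc 0, east 0, south 0
  cycle 1: PE[1][1] → acc 0, east 0, south 0
  cycle 2: PE[1][1] → acc 48, east 6, south 8
RS [2×2] PE[1][1] across cycles:
  cycle 0: PE[1][1] → acc 0, east 0, south 0
  cycle 1: PE[1][1] → acc 0, east 0, south 0
  cycle 2: PE[1][1] → acc 72, east 72, south 9

dataflow = OS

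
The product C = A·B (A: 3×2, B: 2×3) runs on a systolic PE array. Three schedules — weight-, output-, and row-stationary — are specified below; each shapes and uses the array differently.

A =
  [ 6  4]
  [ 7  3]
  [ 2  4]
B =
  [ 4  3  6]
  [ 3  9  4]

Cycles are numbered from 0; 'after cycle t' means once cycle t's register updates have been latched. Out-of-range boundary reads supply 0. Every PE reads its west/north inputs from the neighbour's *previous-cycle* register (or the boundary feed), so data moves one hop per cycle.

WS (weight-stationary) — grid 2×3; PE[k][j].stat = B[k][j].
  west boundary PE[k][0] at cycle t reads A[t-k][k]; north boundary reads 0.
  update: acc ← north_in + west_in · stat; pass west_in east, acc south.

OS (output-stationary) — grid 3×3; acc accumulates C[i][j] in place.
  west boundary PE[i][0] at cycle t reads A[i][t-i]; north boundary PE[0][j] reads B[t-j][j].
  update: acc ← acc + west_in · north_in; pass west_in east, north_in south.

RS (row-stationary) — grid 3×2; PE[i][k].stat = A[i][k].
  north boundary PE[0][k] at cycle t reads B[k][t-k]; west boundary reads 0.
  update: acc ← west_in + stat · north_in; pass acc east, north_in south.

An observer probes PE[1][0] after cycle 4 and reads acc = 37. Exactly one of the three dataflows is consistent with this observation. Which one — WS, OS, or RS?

dataflow = OS

WS [2×3] PE[1][0] across cycles:
  cycle 0: PE[1][0] → acc 0, east 0, south 0
  cycle 1: PE[1][0] → acc 36, east 4, south 36
  cycle 2: PE[1][0] → acc 37, east 3, south 37
  cycle 3: PE[1][0] → acc 20, east 4, south 20
  cycle 4: PE[1][0] → acc 0, east 0, south 0
OS [3×3] PE[1][0] across cycles:
  cycle 0: PE[1][0] → acc 0, east 0, south 0
  cycle 1: PE[1][0] → acc 28, east 7, south 4
  cycle 2: PE[1][0] → acc 37, east 3, south 3
  cycle 3: PE[1][0] → acc 37, east 0, south 0
  cycle 4: PE[1][0] → acc 37, east 0, south 0
RS [3×2] PE[1][0] across cycles:
  cycle 0: PE[1][0] → acc 0, east 0, south 0
  cycle 1: PE[1][0] → acc 28, east 28, south 4
  cycle 2: PE[1][0] → acc 21, east 21, south 3
  cycle 3: PE[1][0] → acc 42, east 42, south 6
  cycle 4: PE[1][0] → acc 0, east 0, south 0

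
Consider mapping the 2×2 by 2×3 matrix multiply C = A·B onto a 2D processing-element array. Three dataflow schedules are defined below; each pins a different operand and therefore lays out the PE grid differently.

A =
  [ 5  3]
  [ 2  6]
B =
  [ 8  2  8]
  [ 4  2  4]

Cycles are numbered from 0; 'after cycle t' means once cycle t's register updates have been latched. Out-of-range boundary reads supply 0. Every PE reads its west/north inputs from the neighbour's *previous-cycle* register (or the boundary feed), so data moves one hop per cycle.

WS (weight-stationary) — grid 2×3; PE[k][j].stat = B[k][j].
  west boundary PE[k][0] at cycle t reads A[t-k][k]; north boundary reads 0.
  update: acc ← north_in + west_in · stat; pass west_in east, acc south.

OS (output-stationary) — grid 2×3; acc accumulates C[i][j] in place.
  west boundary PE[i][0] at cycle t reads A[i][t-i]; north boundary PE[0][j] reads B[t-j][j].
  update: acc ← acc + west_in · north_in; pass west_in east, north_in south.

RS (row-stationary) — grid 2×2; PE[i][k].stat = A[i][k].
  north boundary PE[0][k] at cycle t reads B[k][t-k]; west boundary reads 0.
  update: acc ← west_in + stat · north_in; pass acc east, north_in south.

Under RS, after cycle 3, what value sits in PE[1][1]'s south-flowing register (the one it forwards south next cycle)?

RS 2×2: PE[1][1] cycle-by-cycle (with neighbour feeds):
  @0  [0,1]  acc 0  |  →0  ↓0
  @0  [1,0]  acc 0  |  →0  ↓0
  @0  [1,1]  acc 0  |  →0  ↓0
  @1  [0,1]  acc 52  |  →52  ↓4
  @1  [1,0]  acc 16  |  →16  ↓8
  @1  [1,1]  acc 0  |  →0  ↓0
  @2  [0,1]  acc 16  |  →16  ↓2
  @2  [1,0]  acc 4  |  →4  ↓2
  @2  [1,1]  acc 40  |  →40  ↓4
  @3  [0,1]  acc 52  |  →52  ↓4
  @3  [1,0]  acc 16  |  →16  ↓8
  @3  [1,1]  acc 16  |  →16  ↓2

register = 2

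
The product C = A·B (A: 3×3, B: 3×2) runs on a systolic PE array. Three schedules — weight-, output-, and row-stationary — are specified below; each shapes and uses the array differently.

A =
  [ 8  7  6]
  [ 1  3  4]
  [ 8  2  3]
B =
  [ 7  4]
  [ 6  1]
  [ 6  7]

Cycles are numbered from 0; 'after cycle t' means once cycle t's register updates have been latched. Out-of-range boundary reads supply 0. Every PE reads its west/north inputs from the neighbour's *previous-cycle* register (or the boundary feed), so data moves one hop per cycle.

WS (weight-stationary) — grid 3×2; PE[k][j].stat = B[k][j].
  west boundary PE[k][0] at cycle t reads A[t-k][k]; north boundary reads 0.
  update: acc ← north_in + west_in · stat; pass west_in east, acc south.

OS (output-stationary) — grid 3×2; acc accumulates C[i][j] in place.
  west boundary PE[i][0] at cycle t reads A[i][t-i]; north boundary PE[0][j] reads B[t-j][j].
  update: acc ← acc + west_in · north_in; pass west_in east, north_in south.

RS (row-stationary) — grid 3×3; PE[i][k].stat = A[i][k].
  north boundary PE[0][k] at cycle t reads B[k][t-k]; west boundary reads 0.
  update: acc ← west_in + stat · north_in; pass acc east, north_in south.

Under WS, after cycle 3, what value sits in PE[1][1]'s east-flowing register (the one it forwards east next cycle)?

WS 3×2: PE[1][1] cycle-by-cycle (with neighbour feeds):
  [0] (0,1) acc=0 (h:0 v:0)
  [0] (1,0) acc=0 (h:0 v:0)
  [0] (1,1) acc=0 (h:0 v:0)
  [1] (0,1) acc=32 (h:8 v:32)
  [1] (1,0) acc=98 (h:7 v:98)
  [1] (1,1) acc=0 (h:0 v:0)
  [2] (0,1) acc=4 (h:1 v:4)
  [2] (1,0) acc=25 (h:3 v:25)
  [2] (1,1) acc=39 (h:7 v:39)
  [3] (0,1) acc=32 (h:8 v:32)
  [3] (1,0) acc=68 (h:2 v:68)
  [3] (1,1) acc=7 (h:3 v:7)

register = 3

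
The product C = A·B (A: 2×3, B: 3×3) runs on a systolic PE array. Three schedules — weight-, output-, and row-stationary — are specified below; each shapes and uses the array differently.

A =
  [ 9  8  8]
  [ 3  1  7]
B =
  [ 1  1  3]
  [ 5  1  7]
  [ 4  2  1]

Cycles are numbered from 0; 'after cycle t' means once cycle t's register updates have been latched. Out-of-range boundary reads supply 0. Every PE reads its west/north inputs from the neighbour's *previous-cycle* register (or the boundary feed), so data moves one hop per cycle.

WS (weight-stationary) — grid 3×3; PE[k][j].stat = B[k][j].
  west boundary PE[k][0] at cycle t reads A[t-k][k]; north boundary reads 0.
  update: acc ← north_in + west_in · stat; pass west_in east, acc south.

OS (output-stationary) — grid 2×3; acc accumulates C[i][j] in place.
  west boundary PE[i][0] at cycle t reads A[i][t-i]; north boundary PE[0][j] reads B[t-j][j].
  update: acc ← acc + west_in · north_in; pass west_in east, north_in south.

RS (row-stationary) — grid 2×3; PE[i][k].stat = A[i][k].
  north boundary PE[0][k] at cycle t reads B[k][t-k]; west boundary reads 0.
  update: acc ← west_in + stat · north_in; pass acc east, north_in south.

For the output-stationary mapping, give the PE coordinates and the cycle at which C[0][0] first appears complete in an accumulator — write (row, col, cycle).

OS — PE[0][0] is where C[0][0] collects:
  0: (0,0).acc=9  regs=<9,1>
  1: (0,0).acc=49  regs=<8,5>
  2: (0,0).acc=81  regs=<8,4>

(row, col, cycle) = (0, 0, 2)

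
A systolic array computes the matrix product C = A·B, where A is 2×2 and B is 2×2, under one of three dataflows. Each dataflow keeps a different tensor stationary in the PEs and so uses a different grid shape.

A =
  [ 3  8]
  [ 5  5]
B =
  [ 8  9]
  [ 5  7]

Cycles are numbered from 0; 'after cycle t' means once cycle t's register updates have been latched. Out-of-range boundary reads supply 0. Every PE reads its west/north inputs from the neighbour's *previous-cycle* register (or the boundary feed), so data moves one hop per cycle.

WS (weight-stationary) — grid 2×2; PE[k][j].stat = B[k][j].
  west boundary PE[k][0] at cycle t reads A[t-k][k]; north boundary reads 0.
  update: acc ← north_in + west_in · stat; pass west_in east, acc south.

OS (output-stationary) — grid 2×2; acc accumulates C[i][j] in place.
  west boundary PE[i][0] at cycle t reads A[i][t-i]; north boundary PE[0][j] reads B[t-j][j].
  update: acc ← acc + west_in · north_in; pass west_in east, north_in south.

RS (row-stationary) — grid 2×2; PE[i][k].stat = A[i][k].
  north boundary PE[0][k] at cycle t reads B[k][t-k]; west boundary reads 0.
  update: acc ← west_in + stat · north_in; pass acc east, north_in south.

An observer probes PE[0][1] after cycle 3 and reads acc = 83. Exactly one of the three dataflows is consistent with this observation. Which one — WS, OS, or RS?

WS (2×2 grid), PE[0][1]:
  [0] (0,1) acc=0 (h:0 v:0)
  [1] (0,1) acc=27 (h:3 v:27)
  [2] (0,1) acc=45 (h:5 v:45)
  [3] (0,1) acc=0 (h:0 v:0)
OS (2×2 grid), PE[0][1]:
  [0] (0,1) acc=0 (h:0 v:0)
  [1] (0,1) acc=27 (h:3 v:9)
  [2] (0,1) acc=83 (h:8 v:7)
  [3] (0,1) acc=83 (h:0 v:0)
RS (2×2 grid), PE[0][1]:
  [0] (0,1) acc=0 (h:0 v:0)
  [1] (0,1) acc=64 (h:64 v:5)
  [2] (0,1) acc=83 (h:83 v:7)
  [3] (0,1) acc=0 (h:0 v:0)

dataflow = OS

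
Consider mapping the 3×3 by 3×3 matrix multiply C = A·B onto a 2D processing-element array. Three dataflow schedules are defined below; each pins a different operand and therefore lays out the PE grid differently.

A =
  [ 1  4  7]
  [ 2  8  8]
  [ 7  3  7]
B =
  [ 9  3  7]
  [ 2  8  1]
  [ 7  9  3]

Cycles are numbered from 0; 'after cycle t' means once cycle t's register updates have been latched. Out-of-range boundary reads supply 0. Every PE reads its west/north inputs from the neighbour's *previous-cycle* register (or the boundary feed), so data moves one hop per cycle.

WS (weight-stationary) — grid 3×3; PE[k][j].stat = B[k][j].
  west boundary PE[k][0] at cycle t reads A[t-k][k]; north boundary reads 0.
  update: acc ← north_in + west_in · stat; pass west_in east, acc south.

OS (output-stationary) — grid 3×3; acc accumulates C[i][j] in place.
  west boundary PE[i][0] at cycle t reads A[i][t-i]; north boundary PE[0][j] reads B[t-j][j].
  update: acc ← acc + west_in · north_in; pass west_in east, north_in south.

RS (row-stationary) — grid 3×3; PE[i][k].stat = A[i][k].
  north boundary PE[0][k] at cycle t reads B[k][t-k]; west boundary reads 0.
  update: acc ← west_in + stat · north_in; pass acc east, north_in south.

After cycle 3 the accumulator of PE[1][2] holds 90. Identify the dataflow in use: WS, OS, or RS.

— WS: 3×3; PE[1][2] trace:
  cycle 0: PE[1][2] → acc 0, east 0, south 0
  cycle 1: PE[1][2] → acc 0, east 0, south 0
  cycle 2: PE[1][2] → acc 0, east 0, south 0
  cycle 3: PE[1][2] → acc 11, east 4, south 11
— OS: 3×3; PE[1][2] trace:
  cycle 0: PE[1][2] → acc 0, east 0, south 0
  cycle 1: PE[1][2] → acc 0, east 0, south 0
  cycle 2: PE[1][2] → acc 0, east 0, south 0
  cycle 3: PE[1][2] → acc 14, east 2, south 7
— RS: 3×3; PE[1][2] trace:
  cycle 0: PE[1][2] → acc 0, east 0, south 0
  cycle 1: PE[1][2] → acc 0, east 0, south 0
  cycle 2: PE[1][2] → acc 0, east 0, south 0
  cycle 3: PE[1][2] → acc 90, east 90, south 7

dataflow = RS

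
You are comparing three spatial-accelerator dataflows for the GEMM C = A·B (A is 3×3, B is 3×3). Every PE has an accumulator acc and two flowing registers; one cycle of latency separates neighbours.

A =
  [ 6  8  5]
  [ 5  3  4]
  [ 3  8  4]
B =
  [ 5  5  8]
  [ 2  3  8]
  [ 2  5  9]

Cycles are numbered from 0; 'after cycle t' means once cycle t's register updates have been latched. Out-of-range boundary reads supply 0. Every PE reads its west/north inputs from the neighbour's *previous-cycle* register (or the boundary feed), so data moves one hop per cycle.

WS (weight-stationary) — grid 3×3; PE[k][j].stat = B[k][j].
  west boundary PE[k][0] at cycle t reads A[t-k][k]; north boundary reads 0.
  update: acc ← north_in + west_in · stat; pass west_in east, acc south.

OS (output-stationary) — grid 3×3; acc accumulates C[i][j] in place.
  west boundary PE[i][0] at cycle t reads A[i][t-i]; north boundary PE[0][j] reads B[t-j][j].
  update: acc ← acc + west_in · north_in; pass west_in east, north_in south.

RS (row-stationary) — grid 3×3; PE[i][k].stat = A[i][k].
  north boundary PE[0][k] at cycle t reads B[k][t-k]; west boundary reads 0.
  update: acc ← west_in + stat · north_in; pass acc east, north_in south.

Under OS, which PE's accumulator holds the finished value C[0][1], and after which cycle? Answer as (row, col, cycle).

(row, col, cycle) = (0, 1, 3)

OS: C[0][1] accumulates in PE[0][1]:
  c0 r0c1: 0 / 0 / 0
  c1 r0c1: 30 / 6 / 5
  c2 r0c1: 54 / 8 / 3
  c3 r0c1: 79 / 5 / 5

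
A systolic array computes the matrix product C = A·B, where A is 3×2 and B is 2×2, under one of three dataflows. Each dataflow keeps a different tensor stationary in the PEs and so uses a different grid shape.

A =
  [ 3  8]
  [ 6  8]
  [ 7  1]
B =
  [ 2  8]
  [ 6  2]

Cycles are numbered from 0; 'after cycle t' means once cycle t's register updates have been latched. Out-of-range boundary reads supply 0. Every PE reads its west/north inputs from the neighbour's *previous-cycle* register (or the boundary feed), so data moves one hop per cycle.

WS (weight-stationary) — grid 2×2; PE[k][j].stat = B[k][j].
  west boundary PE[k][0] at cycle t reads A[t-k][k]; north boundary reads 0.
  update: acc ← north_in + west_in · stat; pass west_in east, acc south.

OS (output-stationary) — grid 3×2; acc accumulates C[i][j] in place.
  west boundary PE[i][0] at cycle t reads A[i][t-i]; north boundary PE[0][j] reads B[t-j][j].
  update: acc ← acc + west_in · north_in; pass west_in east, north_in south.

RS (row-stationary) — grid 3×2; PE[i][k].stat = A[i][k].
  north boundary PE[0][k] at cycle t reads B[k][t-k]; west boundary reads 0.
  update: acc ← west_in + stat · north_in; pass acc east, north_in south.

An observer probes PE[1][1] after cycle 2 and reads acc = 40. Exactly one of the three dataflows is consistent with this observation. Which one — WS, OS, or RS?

dataflow = WS

— WS: 2×2; PE[1][1] trace:
  [0] (1,1) acc=0 (h:0 v:0)
  [1] (1,1) acc=0 (h:0 v:0)
  [2] (1,1) acc=40 (h:8 v:40)
— OS: 3×2; PE[1][1] trace:
  [0] (1,1) acc=0 (h:0 v:0)
  [1] (1,1) acc=0 (h:0 v:0)
  [2] (1,1) acc=48 (h:6 v:8)
— RS: 3×2; PE[1][1] trace:
  [0] (1,1) acc=0 (h:0 v:0)
  [1] (1,1) acc=0 (h:0 v:0)
  [2] (1,1) acc=60 (h:60 v:6)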